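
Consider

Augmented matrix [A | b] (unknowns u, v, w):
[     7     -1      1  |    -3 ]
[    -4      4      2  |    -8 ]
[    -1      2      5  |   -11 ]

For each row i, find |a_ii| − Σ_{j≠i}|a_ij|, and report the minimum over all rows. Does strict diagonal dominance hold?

-2

row 1: |7| − (1+1) = 5
row 2: |4| − (4+2) = -2
row 3: |5| − (1+2) = 2
minimum over rows = -2 → not strictly diagonally dominant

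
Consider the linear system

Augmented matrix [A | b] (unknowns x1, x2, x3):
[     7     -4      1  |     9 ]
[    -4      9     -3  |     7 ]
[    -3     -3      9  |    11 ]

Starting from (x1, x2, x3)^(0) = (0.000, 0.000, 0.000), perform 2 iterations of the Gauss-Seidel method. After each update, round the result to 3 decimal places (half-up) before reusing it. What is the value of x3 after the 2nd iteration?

2.561

Iteration 1:
  x1 = (9 - (-4)·0.000 - (1)·0.000) / (7) = 1.286
  x2 = (7 - (-4)·1.286 - (-3)·0.000) / (9) = 1.349
  x3 = (11 - (-3)·1.286 - (-3)·1.349) / (9) = 2.101
Iteration 2:
  x1 = (9 - (-4)·1.349 - (1)·2.101) / (7) = 1.756
  x2 = (7 - (-4)·1.756 - (-3)·2.101) / (9) = 2.259
  x3 = (11 - (-3)·1.756 - (-3)·2.259) / (9) = 2.561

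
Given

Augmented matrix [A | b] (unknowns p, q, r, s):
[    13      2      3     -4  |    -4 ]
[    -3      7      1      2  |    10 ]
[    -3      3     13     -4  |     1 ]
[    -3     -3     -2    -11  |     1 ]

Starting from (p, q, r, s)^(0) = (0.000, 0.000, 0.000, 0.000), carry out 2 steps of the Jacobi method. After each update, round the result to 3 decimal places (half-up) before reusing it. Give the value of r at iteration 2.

-0.352

Iteration 1:
  p = (-4 - (2)·0.000 - (3)·0.000 - (-4)·0.000) / (13) = -0.308
  q = (10 - (-3)·0.000 - (1)·0.000 - (2)·0.000) / (7) = 1.429
  r = (1 - (-3)·0.000 - (3)·0.000 - (-4)·0.000) / (13) = 0.077
  s = (1 - (-3)·0.000 - (-3)·0.000 - (-2)·0.000) / (-11) = -0.091
Iteration 2:
  p = (-4 - (2)·1.429 - (3)·0.077 - (-4)·-0.091) / (13) = -0.573
  q = (10 - (-3)·-0.308 - (1)·0.077 - (2)·-0.091) / (7) = 1.312
  r = (1 - (-3)·-0.308 - (3)·1.429 - (-4)·-0.091) / (13) = -0.352
  s = (1 - (-3)·-0.308 - (-3)·1.429 - (-2)·0.077) / (-11) = -0.411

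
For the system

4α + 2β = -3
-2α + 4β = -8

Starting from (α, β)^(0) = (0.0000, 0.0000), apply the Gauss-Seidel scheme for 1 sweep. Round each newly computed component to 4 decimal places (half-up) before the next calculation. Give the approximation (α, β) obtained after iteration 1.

Iteration 1:
  α = (-3 - (2)·0.0000) / (4) = -0.7500
  β = (-8 - (-2)·-0.7500) / (4) = -2.3750

(-0.7500, -2.3750)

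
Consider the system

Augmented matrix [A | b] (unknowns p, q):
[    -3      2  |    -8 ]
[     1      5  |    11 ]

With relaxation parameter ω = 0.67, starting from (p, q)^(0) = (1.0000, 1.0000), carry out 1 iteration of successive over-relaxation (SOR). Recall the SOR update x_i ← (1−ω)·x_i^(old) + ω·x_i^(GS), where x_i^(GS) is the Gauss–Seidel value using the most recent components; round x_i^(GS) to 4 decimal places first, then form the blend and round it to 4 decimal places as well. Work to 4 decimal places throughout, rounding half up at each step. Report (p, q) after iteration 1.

Iteration 1:
  p: GS value = (-8 - (2)·1.0000) / (-3) = 3.3333;  p ← (1−ω)·1.0000 + ω·3.3333 = 2.5633
  q: GS value = (11 - (1)·2.5633) / (5) = 1.6873;  q ← (1−ω)·1.0000 + ω·1.6873 = 1.4605

(2.5633, 1.4605)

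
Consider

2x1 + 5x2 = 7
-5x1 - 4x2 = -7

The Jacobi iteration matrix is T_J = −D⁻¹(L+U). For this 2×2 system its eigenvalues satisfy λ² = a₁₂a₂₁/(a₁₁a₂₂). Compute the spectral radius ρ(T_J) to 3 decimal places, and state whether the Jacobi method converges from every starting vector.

1.768

a₁₂a₂₁/(a₁₁a₂₂) = (5)·(-5) / ((2)·(-4)) = 3.125000
ρ = √|3.125000| = √3.125000 = 1.768
ρ > 1, so Jacobi diverges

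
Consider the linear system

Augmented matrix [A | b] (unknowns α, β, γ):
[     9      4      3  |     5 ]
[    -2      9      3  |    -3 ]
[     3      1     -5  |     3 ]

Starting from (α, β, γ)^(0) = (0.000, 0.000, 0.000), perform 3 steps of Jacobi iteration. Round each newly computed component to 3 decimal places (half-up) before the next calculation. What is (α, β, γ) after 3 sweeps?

(0.671, -0.021, -0.060)

Iteration 1:
  α = (5 - (4)·0.000 - (3)·0.000) / (9) = 0.556
  β = (-3 - (-2)·0.000 - (3)·0.000) / (9) = -0.333
  γ = (3 - (3)·0.000 - (1)·0.000) / (-5) = -0.600
Iteration 2:
  α = (5 - (4)·-0.333 - (3)·-0.600) / (9) = 0.904
  β = (-3 - (-2)·0.556 - (3)·-0.600) / (9) = -0.010
  γ = (3 - (3)·0.556 - (1)·-0.333) / (-5) = -0.333
Iteration 3:
  α = (5 - (4)·-0.010 - (3)·-0.333) / (9) = 0.671
  β = (-3 - (-2)·0.904 - (3)·-0.333) / (9) = -0.021
  γ = (3 - (3)·0.904 - (1)·-0.010) / (-5) = -0.060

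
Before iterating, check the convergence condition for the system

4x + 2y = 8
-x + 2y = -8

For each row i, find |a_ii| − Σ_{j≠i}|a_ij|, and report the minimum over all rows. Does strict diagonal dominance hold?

row 1: |4| − (2) = 2
row 2: |2| − (1) = 1
minimum over rows = 1 → strictly diagonally dominant (convergence guaranteed)

1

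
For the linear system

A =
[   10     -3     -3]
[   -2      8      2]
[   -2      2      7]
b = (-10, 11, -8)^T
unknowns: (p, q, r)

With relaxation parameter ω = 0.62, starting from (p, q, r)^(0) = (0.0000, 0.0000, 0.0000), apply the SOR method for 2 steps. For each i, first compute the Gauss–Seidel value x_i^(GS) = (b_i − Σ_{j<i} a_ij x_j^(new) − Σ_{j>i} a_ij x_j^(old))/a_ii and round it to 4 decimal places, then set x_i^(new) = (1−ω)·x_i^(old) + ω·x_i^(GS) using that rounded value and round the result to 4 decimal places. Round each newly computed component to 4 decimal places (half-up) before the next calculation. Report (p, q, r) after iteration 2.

Iteration 1:
  p: GS value = (-10 - (-3)·0.0000 - (-3)·0.0000) / (10) = -1.0000;  p ← (1−ω)·0.0000 + ω·-1.0000 = -0.6200
  q: GS value = (11 - (-2)·-0.6200 - (2)·0.0000) / (8) = 1.2200;  q ← (1−ω)·0.0000 + ω·1.2200 = 0.7564
  r: GS value = (-8 - (-2)·-0.6200 - (2)·0.7564) / (7) = -1.5361;  r ← (1−ω)·0.0000 + ω·-1.5361 = -0.9524
Iteration 2:
  p: GS value = (-10 - (-3)·0.7564 - (-3)·-0.9524) / (10) = -1.0588;  p ← (1−ω)·-0.6200 + ω·-1.0588 = -0.8921
  q: GS value = (11 - (-2)·-0.8921 - (2)·-0.9524) / (8) = 1.3901;  q ← (1−ω)·0.7564 + ω·1.3901 = 1.1493
  r: GS value = (-8 - (-2)·-0.8921 - (2)·1.1493) / (7) = -1.7261;  r ← (1−ω)·-0.9524 + ω·-1.7261 = -1.4321

(-0.8921, 1.1493, -1.4321)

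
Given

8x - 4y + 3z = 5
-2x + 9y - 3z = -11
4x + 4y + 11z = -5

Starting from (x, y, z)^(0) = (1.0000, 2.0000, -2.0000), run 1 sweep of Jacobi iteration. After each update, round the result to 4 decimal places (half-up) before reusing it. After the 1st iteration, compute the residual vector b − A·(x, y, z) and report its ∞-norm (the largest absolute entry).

Iteration 1:
  x = (5 - (-4)·2.0000 - (3)·-2.0000) / (8) = 2.3750
  y = (-11 - (-2)·1.0000 - (-3)·-2.0000) / (9) = -1.6667
  z = (-5 - (4)·1.0000 - (4)·2.0000) / (11) = -1.5455
Residual b − A·x = (-16.0303, 4.1138, 9.1673); ∞-norm = 16.0303

16.0303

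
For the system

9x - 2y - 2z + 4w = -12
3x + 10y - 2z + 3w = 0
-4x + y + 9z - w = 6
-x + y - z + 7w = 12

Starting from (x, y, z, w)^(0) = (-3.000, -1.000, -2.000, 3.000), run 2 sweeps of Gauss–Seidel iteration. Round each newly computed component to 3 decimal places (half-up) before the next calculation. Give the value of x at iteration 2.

-2.040

Iteration 1:
  x = (-12 - (-2)·-1.000 - (-2)·-2.000 - (4)·3.000) / (9) = -3.333
  y = (0 - (3)·-3.333 - (-2)·-2.000 - (3)·3.000) / (10) = -0.300
  z = (6 - (-4)·-3.333 - (1)·-0.300 - (-1)·3.000) / (9) = -0.448
  w = (12 - (-1)·-3.333 - (1)·-0.300 - (-1)·-0.448) / (7) = 1.217
Iteration 2:
  x = (-12 - (-2)·-0.300 - (-2)·-0.448 - (4)·1.217) / (9) = -2.040
  y = (0 - (3)·-2.040 - (-2)·-0.448 - (3)·1.217) / (10) = 0.157
  z = (6 - (-4)·-2.040 - (1)·0.157 - (-1)·1.217) / (9) = -0.122
  w = (12 - (-1)·-2.040 - (1)·0.157 - (-1)·-0.122) / (7) = 1.383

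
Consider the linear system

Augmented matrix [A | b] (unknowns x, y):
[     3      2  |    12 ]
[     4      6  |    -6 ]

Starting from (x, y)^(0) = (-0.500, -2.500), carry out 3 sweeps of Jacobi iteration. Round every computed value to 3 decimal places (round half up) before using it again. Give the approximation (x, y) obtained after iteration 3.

Iteration 1:
  x = (12 - (2)·-2.500) / (3) = 5.667
  y = (-6 - (4)·-0.500) / (6) = -0.667
Iteration 2:
  x = (12 - (2)·-0.667) / (3) = 4.445
  y = (-6 - (4)·5.667) / (6) = -4.778
Iteration 3:
  x = (12 - (2)·-4.778) / (3) = 7.185
  y = (-6 - (4)·4.445) / (6) = -3.963

(7.185, -3.963)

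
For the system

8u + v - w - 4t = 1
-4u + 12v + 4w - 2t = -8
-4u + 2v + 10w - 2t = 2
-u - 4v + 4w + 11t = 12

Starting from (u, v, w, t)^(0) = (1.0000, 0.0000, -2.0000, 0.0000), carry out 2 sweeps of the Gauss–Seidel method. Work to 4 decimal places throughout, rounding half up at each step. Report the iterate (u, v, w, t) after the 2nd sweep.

(0.6534, -0.3338, 0.7295, 0.7637)

Iteration 1:
  u = (1 - (1)·0.0000 - (-1)·-2.0000 - (-4)·0.0000) / (8) = -0.1250
  v = (-8 - (-4)·-0.1250 - (4)·-2.0000 - (-2)·0.0000) / (12) = -0.0417
  w = (2 - (-4)·-0.1250 - (2)·-0.0417 - (-2)·0.0000) / (10) = 0.1583
  t = (12 - (-1)·-0.1250 - (-4)·-0.0417 - (4)·0.1583) / (11) = 1.0068
Iteration 2:
  u = (1 - (1)·-0.0417 - (-1)·0.1583 - (-4)·1.0068) / (8) = 0.6534
  v = (-8 - (-4)·0.6534 - (4)·0.1583 - (-2)·1.0068) / (12) = -0.3338
  w = (2 - (-4)·0.6534 - (2)·-0.3338 - (-2)·1.0068) / (10) = 0.7295
  t = (12 - (-1)·0.6534 - (-4)·-0.3338 - (4)·0.7295) / (11) = 0.7637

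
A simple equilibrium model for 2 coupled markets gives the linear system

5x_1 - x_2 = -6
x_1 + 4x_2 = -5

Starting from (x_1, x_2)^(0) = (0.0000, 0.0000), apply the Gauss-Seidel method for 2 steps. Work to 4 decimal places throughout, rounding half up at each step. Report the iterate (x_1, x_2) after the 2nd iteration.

(-1.3900, -0.9025)

Iteration 1:
  x_1 = (-6 - (-1)·0.0000) / (5) = -1.2000
  x_2 = (-5 - (1)·-1.2000) / (4) = -0.9500
Iteration 2:
  x_1 = (-6 - (-1)·-0.9500) / (5) = -1.3900
  x_2 = (-5 - (1)·-1.3900) / (4) = -0.9025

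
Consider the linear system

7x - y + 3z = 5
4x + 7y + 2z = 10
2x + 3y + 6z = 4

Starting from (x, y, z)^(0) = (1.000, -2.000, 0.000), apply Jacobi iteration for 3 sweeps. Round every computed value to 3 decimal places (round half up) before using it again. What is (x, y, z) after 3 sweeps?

(0.788, 1.250, 0.177)

Iteration 1:
  x = (5 - (-1)·-2.000 - (3)·0.000) / (7) = 0.429
  y = (10 - (4)·1.000 - (2)·0.000) / (7) = 0.857
  z = (4 - (2)·1.000 - (3)·-2.000) / (6) = 1.333
Iteration 2:
  x = (5 - (-1)·0.857 - (3)·1.333) / (7) = 0.265
  y = (10 - (4)·0.429 - (2)·1.333) / (7) = 0.803
  z = (4 - (2)·0.429 - (3)·0.857) / (6) = 0.095
Iteration 3:
  x = (5 - (-1)·0.803 - (3)·0.095) / (7) = 0.788
  y = (10 - (4)·0.265 - (2)·0.095) / (7) = 1.250
  z = (4 - (2)·0.265 - (3)·0.803) / (6) = 0.177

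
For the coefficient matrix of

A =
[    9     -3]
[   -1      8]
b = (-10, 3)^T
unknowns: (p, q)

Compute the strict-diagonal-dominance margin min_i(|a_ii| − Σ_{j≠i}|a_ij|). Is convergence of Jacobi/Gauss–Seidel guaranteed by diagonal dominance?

row 1: |9| − (3) = 6
row 2: |8| − (1) = 7
minimum over rows = 6 → strictly diagonally dominant (convergence guaranteed)

6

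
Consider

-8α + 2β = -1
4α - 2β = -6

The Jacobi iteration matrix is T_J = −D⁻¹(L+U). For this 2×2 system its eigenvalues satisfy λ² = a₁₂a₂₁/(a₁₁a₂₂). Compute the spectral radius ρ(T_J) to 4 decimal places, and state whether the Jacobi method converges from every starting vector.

a₁₂a₂₁/(a₁₁a₂₂) = (2)·(4) / ((-8)·(-2)) = 0.500000
ρ = √|0.500000| = √0.500000 = 0.7071
ρ < 1, so Jacobi converges

0.7071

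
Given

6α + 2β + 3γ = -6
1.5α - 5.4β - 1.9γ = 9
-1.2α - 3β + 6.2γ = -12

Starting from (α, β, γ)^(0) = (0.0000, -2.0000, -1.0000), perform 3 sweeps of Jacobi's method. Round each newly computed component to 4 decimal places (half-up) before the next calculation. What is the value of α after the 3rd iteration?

Iteration 1:
  α = (-6 - (2)·-2.0000 - (3)·-1.0000) / (6) = 0.1667
  β = (9 - (1.5)·0.0000 - (-1.9)·-1.0000) / (-5.4) = -1.3148
  γ = (-12 - (-1.2)·0.0000 - (-3)·-2.0000) / (6.2) = -2.9032
Iteration 2:
  α = (-6 - (2)·-1.3148 - (3)·-2.9032) / (6) = 0.8899
  β = (9 - (1.5)·0.1667 - (-1.9)·-2.9032) / (-5.4) = -0.5989
  γ = (-12 - (-1.2)·0.1667 - (-3)·-1.3148) / (6.2) = -2.5394
Iteration 3:
  α = (-6 - (2)·-0.5989 - (3)·-2.5394) / (6) = 0.4693
  β = (9 - (1.5)·0.8899 - (-1.9)·-2.5394) / (-5.4) = -0.5260
  γ = (-12 - (-1.2)·0.8899 - (-3)·-0.5989) / (6.2) = -2.0530

0.4693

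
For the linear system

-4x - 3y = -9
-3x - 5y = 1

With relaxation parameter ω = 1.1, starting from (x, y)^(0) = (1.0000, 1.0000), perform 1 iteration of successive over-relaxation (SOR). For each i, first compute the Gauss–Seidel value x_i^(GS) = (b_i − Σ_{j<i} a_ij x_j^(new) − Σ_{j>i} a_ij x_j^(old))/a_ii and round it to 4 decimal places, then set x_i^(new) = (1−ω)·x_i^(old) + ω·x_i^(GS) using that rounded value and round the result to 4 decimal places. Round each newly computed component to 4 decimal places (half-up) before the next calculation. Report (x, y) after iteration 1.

(1.5500, -1.3430)

Iteration 1:
  x: GS value = (-9 - (-3)·1.0000) / (-4) = 1.5000;  x ← (1−ω)·1.0000 + ω·1.5000 = 1.5500
  y: GS value = (1 - (-3)·1.5500) / (-5) = -1.1300;  y ← (1−ω)·1.0000 + ω·-1.1300 = -1.3430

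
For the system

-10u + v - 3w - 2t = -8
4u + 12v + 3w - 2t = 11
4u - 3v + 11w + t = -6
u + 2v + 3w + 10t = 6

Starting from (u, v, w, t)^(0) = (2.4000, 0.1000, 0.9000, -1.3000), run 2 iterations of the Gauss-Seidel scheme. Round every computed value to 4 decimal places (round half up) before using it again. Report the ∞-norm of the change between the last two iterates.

0.6919

Iteration 1:
  u = (-8 - (1)·0.1000 - (-3)·0.9000 - (-2)·-1.3000) / (-10) = 0.8000
  v = (11 - (4)·0.8000 - (3)·0.9000 - (-2)·-1.3000) / (12) = 0.2083
  w = (-6 - (4)·0.8000 - (-3)·0.2083 - (1)·-1.3000) / (11) = -0.6614
  t = (6 - (1)·0.8000 - (2)·0.2083 - (3)·-0.6614) / (10) = 0.6768
Iteration 2:
  u = (-8 - (1)·0.2083 - (-3)·-0.6614 - (-2)·0.6768) / (-10) = 0.8839
  v = (11 - (4)·0.8839 - (3)·-0.6614 - (-2)·0.6768) / (12) = 0.9002
  w = (-6 - (4)·0.8839 - (-3)·0.9002 - (1)·0.6768) / (11) = -0.6829
  t = (6 - (1)·0.8839 - (2)·0.9002 - (3)·-0.6829) / (10) = 0.5364
Change: (0.0839, 0.6919, -0.0215, -0.1404) → max |·| = 0.6919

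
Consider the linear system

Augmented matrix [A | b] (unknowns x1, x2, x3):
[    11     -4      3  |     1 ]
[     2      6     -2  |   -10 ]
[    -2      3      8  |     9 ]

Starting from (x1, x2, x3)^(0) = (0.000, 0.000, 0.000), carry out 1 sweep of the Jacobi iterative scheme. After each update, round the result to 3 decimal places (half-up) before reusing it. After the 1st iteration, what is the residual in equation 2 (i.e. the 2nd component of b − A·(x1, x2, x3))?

Iteration 1:
  x1 = (1 - (-4)·0.000 - (3)·0.000) / (11) = 0.091
  x2 = (-10 - (2)·0.000 - (-2)·0.000) / (6) = -1.667
  x3 = (9 - (-2)·0.000 - (3)·0.000) / (8) = 1.125
Residual b − A·x = (-10.044, 2.070, 5.183)

2.070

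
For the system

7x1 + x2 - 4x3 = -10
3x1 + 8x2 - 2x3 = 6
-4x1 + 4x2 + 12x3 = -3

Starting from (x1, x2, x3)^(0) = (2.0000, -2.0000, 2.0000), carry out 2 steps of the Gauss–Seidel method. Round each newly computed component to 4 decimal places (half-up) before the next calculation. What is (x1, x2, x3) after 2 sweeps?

Iteration 1:
  x1 = (-10 - (1)·-2.0000 - (-4)·2.0000) / (7) = 0.0000
  x2 = (6 - (3)·0.0000 - (-2)·2.0000) / (8) = 1.2500
  x3 = (-3 - (-4)·0.0000 - (4)·1.2500) / (12) = -0.6667
Iteration 2:
  x1 = (-10 - (1)·1.2500 - (-4)·-0.6667) / (7) = -1.9881
  x2 = (6 - (3)·-1.9881 - (-2)·-0.6667) / (8) = 1.3289
  x3 = (-3 - (-4)·-1.9881 - (4)·1.3289) / (12) = -1.3557

(-1.9881, 1.3289, -1.3557)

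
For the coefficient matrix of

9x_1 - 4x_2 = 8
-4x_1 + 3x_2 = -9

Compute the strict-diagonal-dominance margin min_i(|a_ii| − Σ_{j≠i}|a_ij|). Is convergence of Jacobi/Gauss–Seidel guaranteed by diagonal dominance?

row 1: |9| − (4) = 5
row 2: |3| − (4) = -1
minimum over rows = -1 → not strictly diagonally dominant

-1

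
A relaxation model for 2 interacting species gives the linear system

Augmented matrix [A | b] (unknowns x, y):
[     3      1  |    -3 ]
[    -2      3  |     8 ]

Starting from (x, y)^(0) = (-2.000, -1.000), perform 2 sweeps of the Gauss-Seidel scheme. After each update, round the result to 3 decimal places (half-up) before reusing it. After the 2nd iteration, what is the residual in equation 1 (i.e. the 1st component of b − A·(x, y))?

Iteration 1:
  x = (-3 - (1)·-1.000) / (3) = -0.667
  y = (8 - (-2)·-0.667) / (3) = 2.222
Iteration 2:
  x = (-3 - (1)·2.222) / (3) = -1.741
  y = (8 - (-2)·-1.741) / (3) = 1.506
Residual b − A·x = (0.717, 0.000)

0.717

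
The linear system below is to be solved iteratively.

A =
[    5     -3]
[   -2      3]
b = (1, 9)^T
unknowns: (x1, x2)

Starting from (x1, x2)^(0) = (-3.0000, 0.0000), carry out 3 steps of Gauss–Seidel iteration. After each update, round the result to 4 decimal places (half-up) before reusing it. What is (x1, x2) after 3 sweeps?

Iteration 1:
  x1 = (1 - (-3)·0.0000) / (5) = 0.2000
  x2 = (9 - (-2)·0.2000) / (3) = 3.1333
Iteration 2:
  x1 = (1 - (-3)·3.1333) / (5) = 2.0800
  x2 = (9 - (-2)·2.0800) / (3) = 4.3867
Iteration 3:
  x1 = (1 - (-3)·4.3867) / (5) = 2.8320
  x2 = (9 - (-2)·2.8320) / (3) = 4.8880

(2.8320, 4.8880)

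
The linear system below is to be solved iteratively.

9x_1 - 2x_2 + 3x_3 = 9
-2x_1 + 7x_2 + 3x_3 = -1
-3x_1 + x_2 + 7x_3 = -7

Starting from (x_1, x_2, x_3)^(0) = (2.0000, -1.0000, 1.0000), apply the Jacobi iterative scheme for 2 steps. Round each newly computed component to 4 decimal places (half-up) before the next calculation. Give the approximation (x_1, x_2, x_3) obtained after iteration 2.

Iteration 1:
  x_1 = (9 - (-2)·-1.0000 - (3)·1.0000) / (9) = 0.4444
  x_2 = (-1 - (-2)·2.0000 - (3)·1.0000) / (7) = 0.0000
  x_3 = (-7 - (-3)·2.0000 - (1)·-1.0000) / (7) = 0.0000
Iteration 2:
  x_1 = (9 - (-2)·0.0000 - (3)·0.0000) / (9) = 1.0000
  x_2 = (-1 - (-2)·0.4444 - (3)·0.0000) / (7) = -0.0159
  x_3 = (-7 - (-3)·0.4444 - (1)·0.0000) / (7) = -0.8095

(1.0000, -0.0159, -0.8095)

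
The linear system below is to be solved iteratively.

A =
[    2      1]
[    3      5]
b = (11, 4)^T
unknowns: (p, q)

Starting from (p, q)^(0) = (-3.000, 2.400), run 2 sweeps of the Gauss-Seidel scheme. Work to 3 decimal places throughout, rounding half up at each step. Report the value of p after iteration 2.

Iteration 1:
  p = (11 - (1)·2.400) / (2) = 4.300
  q = (4 - (3)·4.300) / (5) = -1.780
Iteration 2:
  p = (11 - (1)·-1.780) / (2) = 6.390
  q = (4 - (3)·6.390) / (5) = -3.034

6.390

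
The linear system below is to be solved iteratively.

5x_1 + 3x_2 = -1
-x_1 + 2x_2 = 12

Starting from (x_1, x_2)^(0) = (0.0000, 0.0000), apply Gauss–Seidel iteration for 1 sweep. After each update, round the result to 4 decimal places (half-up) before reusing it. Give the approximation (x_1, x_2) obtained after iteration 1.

Iteration 1:
  x_1 = (-1 - (3)·0.0000) / (5) = -0.2000
  x_2 = (12 - (-1)·-0.2000) / (2) = 5.9000

(-0.2000, 5.9000)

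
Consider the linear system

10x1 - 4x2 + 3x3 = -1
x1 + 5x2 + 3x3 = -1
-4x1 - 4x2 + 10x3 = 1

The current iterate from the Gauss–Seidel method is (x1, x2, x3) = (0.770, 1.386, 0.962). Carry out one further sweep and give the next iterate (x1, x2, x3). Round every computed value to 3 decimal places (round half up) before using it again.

(0.166, -0.810, -0.158)

One sweep:
  x1 = (-1 - (-4)·1.386 - (3)·0.962) / (10) = 0.166
  x2 = (-1 - (1)·0.166 - (3)·0.962) / (5) = -0.810
  x3 = (1 - (-4)·0.166 - (-4)·-0.810) / (10) = -0.158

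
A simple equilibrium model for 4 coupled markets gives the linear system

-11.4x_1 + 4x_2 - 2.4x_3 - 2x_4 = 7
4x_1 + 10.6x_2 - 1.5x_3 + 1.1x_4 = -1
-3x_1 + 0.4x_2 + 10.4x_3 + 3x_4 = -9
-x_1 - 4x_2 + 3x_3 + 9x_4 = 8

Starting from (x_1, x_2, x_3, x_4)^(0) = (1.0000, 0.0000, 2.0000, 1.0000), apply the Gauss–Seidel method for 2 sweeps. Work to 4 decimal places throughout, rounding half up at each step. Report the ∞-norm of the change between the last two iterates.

0.8693

Iteration 1:
  x_1 = (7 - (4)·0.0000 - (-2.4)·2.0000 - (-2)·1.0000) / (-11.4) = -1.2105
  x_2 = (-1 - (4)·-1.2105 - (-1.5)·2.0000 - (1.1)·1.0000) / (10.6) = 0.5417
  x_3 = (-9 - (-3)·-1.2105 - (0.4)·0.5417 - (3)·1.0000) / (10.4) = -1.5239
  x_4 = (8 - (-1)·-1.2105 - (-4)·0.5417 - (3)·-1.5239) / (9) = 1.5031
Iteration 2:
  x_1 = (7 - (4)·0.5417 - (-2.4)·-1.5239 - (-2)·1.5031) / (-11.4) = -0.3668
  x_2 = (-1 - (4)·-0.3668 - (-1.5)·-1.5239 - (1.1)·1.5031) / (10.6) = -0.3276
  x_3 = (-9 - (-3)·-0.3668 - (0.4)·-0.3276 - (3)·1.5031) / (10.4) = -1.3922
  x_4 = (8 - (-1)·-0.3668 - (-4)·-0.3276 - (3)·-1.3922) / (9) = 1.1666
Change: (0.8437, -0.8693, 0.1317, -0.3365) → max |·| = 0.8693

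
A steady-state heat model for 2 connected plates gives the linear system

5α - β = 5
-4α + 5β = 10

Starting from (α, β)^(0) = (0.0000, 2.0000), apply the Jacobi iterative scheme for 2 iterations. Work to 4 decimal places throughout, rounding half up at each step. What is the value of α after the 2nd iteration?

Iteration 1:
  α = (5 - (-1)·2.0000) / (5) = 1.4000
  β = (10 - (-4)·0.0000) / (5) = 2.0000
Iteration 2:
  α = (5 - (-1)·2.0000) / (5) = 1.4000
  β = (10 - (-4)·1.4000) / (5) = 3.1200

1.4000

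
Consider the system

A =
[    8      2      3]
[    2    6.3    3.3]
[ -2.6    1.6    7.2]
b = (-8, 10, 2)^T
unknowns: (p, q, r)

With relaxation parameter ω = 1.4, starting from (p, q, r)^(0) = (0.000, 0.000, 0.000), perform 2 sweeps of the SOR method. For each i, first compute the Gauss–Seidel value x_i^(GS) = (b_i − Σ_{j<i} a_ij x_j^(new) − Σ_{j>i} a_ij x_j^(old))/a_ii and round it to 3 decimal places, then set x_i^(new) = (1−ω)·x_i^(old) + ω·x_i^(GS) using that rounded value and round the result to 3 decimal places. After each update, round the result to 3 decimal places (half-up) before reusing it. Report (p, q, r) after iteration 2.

Iteration 1:
  p: GS value = (-8 - (2)·0.000 - (3)·0.000) / (8) = -1.000;  p ← (1−ω)·0.000 + ω·-1.000 = -1.400
  q: GS value = (10 - (2)·-1.400 - (3.3)·0.000) / (6.3) = 2.032;  q ← (1−ω)·0.000 + ω·2.032 = 2.845
  r: GS value = (2 - (-2.6)·-1.400 - (1.6)·2.845) / (7.2) = -0.860;  r ← (1−ω)·0.000 + ω·-0.860 = -1.204
Iteration 2:
  p: GS value = (-8 - (2)·2.845 - (3)·-1.204) / (8) = -1.260;  p ← (1−ω)·-1.400 + ω·-1.260 = -1.204
  q: GS value = (10 - (2)·-1.204 - (3.3)·-1.204) / (6.3) = 2.600;  q ← (1−ω)·2.845 + ω·2.600 = 2.502
  r: GS value = (2 - (-2.6)·-1.204 - (1.6)·2.502) / (7.2) = -0.713;  r ← (1−ω)·-1.204 + ω·-0.713 = -0.517

(-1.204, 2.502, -0.517)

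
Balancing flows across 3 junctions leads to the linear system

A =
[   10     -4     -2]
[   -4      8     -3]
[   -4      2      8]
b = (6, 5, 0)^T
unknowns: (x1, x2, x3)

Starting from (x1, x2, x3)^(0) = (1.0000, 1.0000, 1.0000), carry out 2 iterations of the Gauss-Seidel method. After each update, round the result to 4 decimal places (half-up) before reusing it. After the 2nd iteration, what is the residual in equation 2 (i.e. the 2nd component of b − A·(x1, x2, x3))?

Iteration 1:
  x1 = (6 - (-4)·1.0000 - (-2)·1.0000) / (10) = 1.2000
  x2 = (5 - (-4)·1.2000 - (-3)·1.0000) / (8) = 1.6000
  x3 = (0 - (-4)·1.2000 - (2)·1.6000) / (8) = 0.2000
Iteration 2:
  x1 = (6 - (-4)·1.6000 - (-2)·0.2000) / (10) = 1.2800
  x2 = (5 - (-4)·1.2800 - (-3)·0.2000) / (8) = 1.3400
  x3 = (0 - (-4)·1.2800 - (2)·1.3400) / (8) = 0.3050
Residual b − A·x = (-0.8300, 0.3150, 0.0000)

0.3150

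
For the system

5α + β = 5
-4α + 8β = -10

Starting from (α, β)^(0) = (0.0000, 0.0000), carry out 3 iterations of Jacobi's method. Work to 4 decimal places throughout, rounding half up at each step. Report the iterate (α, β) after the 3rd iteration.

Iteration 1:
  α = (5 - (1)·0.0000) / (5) = 1.0000
  β = (-10 - (-4)·0.0000) / (8) = -1.2500
Iteration 2:
  α = (5 - (1)·-1.2500) / (5) = 1.2500
  β = (-10 - (-4)·1.0000) / (8) = -0.7500
Iteration 3:
  α = (5 - (1)·-0.7500) / (5) = 1.1500
  β = (-10 - (-4)·1.2500) / (8) = -0.6250

(1.1500, -0.6250)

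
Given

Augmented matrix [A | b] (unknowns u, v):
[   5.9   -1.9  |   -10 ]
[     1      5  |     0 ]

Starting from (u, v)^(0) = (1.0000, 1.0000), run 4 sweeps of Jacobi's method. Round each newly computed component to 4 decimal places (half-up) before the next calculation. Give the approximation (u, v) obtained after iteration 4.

Iteration 1:
  u = (-10 - (-1.9)·1.0000) / (5.9) = -1.3729
  v = (0 - (1)·1.0000) / (5) = -0.2000
Iteration 2:
  u = (-10 - (-1.9)·-0.2000) / (5.9) = -1.7593
  v = (0 - (1)·-1.3729) / (5) = 0.2746
Iteration 3:
  u = (-10 - (-1.9)·0.2746) / (5.9) = -1.6065
  v = (0 - (1)·-1.7593) / (5) = 0.3519
Iteration 4:
  u = (-10 - (-1.9)·0.3519) / (5.9) = -1.5816
  v = (0 - (1)·-1.6065) / (5) = 0.3213

(-1.5816, 0.3213)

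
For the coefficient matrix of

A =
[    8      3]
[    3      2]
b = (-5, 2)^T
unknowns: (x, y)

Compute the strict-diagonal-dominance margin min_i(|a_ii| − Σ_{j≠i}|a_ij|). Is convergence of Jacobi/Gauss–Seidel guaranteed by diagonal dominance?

row 1: |8| − (3) = 5
row 2: |2| − (3) = -1
minimum over rows = -1 → not strictly diagonally dominant

-1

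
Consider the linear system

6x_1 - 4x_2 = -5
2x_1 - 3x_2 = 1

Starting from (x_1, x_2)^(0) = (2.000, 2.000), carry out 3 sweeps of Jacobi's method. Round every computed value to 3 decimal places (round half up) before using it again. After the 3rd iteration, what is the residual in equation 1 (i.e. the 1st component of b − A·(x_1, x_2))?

Iteration 1:
  x_1 = (-5 - (-4)·2.000) / (6) = 0.500
  x_2 = (1 - (2)·2.000) / (-3) = 1.000
Iteration 2:
  x_1 = (-5 - (-4)·1.000) / (6) = -0.167
  x_2 = (1 - (2)·0.500) / (-3) = 0.000
Iteration 3:
  x_1 = (-5 - (-4)·0.000) / (6) = -0.833
  x_2 = (1 - (2)·-0.167) / (-3) = -0.445
Residual b − A·x = (-1.782, 1.331)

-1.782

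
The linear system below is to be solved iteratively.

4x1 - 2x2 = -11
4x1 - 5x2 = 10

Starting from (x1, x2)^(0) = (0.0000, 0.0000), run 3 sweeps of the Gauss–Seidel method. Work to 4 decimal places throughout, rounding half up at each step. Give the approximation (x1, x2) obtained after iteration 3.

Iteration 1:
  x1 = (-11 - (-2)·0.0000) / (4) = -2.7500
  x2 = (10 - (4)·-2.7500) / (-5) = -4.2000
Iteration 2:
  x1 = (-11 - (-2)·-4.2000) / (4) = -4.8500
  x2 = (10 - (4)·-4.8500) / (-5) = -5.8800
Iteration 3:
  x1 = (-11 - (-2)·-5.8800) / (4) = -5.6900
  x2 = (10 - (4)·-5.6900) / (-5) = -6.5520

(-5.6900, -6.5520)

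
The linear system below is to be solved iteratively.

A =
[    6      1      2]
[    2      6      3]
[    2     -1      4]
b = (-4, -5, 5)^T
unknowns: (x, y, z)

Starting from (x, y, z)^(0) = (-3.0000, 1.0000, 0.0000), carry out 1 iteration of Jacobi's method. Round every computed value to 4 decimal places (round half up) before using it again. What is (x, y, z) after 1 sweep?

Iteration 1:
  x = (-4 - (1)·1.0000 - (2)·0.0000) / (6) = -0.8333
  y = (-5 - (2)·-3.0000 - (3)·0.0000) / (6) = 0.1667
  z = (5 - (2)·-3.0000 - (-1)·1.0000) / (4) = 3.0000

(-0.8333, 0.1667, 3.0000)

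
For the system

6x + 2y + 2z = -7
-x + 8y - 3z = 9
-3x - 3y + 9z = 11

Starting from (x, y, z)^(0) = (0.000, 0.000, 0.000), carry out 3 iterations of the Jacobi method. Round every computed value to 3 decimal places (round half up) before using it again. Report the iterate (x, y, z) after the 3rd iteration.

Iteration 1:
  x = (-7 - (2)·0.000 - (2)·0.000) / (6) = -1.167
  y = (9 - (-1)·0.000 - (-3)·0.000) / (8) = 1.125
  z = (11 - (-3)·0.000 - (-3)·0.000) / (9) = 1.222
Iteration 2:
  x = (-7 - (2)·1.125 - (2)·1.222) / (6) = -1.949
  y = (9 - (-1)·-1.167 - (-3)·1.222) / (8) = 1.437
  z = (11 - (-3)·-1.167 - (-3)·1.125) / (9) = 1.208
Iteration 3:
  x = (-7 - (2)·1.437 - (2)·1.208) / (6) = -2.048
  y = (9 - (-1)·-1.949 - (-3)·1.208) / (8) = 1.334
  z = (11 - (-3)·-1.949 - (-3)·1.437) / (9) = 1.052

(-2.048, 1.334, 1.052)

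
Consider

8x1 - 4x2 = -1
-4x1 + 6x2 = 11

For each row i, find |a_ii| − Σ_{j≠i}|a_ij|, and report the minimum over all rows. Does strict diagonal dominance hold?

2

row 1: |8| − (4) = 4
row 2: |6| − (4) = 2
minimum over rows = 2 → strictly diagonally dominant (convergence guaranteed)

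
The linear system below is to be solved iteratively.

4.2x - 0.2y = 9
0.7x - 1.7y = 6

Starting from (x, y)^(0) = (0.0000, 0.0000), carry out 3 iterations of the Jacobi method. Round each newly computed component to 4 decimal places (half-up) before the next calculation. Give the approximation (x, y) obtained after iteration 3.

Iteration 1:
  x = (9 - (-0.2)·0.0000) / (4.2) = 2.1429
  y = (6 - (0.7)·0.0000) / (-1.7) = -3.5294
Iteration 2:
  x = (9 - (-0.2)·-3.5294) / (4.2) = 1.9748
  y = (6 - (0.7)·2.1429) / (-1.7) = -2.6470
Iteration 3:
  x = (9 - (-0.2)·-2.6470) / (4.2) = 2.0168
  y = (6 - (0.7)·1.9748) / (-1.7) = -2.7163

(2.0168, -2.7163)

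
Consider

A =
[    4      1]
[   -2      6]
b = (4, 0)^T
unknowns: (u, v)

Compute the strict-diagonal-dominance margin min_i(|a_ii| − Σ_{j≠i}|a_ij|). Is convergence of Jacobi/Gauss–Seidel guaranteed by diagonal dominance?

3

row 1: |4| − (1) = 3
row 2: |6| − (2) = 4
minimum over rows = 3 → strictly diagonally dominant (convergence guaranteed)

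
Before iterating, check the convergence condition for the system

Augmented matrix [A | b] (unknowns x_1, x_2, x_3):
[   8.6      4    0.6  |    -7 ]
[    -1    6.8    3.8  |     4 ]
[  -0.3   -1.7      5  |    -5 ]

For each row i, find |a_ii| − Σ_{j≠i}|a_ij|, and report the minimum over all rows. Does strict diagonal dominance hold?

2

row 1: |8.6| − (4+0.6) = 4
row 2: |6.8| − (1+3.8) = 2
row 3: |5| − (0.3+1.7) = 3
minimum over rows = 2 → strictly diagonally dominant (convergence guaranteed)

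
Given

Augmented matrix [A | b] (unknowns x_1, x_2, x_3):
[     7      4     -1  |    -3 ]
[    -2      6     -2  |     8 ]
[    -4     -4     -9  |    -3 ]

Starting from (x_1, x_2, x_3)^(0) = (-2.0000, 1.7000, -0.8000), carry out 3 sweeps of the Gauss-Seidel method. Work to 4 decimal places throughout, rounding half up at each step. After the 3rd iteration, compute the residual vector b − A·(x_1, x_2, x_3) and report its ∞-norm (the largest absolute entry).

2.2044

Iteration 1:
  x_1 = (-3 - (4)·1.7000 - (-1)·-0.8000) / (7) = -1.5143
  x_2 = (8 - (-2)·-1.5143 - (-2)·-0.8000) / (6) = 0.5619
  x_3 = (-3 - (-4)·-1.5143 - (-4)·0.5619) / (-9) = 0.7566
Iteration 2:
  x_1 = (-3 - (4)·0.5619 - (-1)·0.7566) / (7) = -0.6416
  x_2 = (8 - (-2)·-0.6416 - (-2)·0.7566) / (6) = 1.3717
  x_3 = (-3 - (-4)·-0.6416 - (-4)·1.3717) / (-9) = 0.0088
Iteration 3:
  x_1 = (-3 - (4)·1.3717 - (-1)·0.0088) / (7) = -1.2111
  x_2 = (8 - (-2)·-1.2111 - (-2)·0.0088) / (6) = 0.9326
  x_3 = (-3 - (-4)·-1.2111 - (-4)·0.9326) / (-9) = 0.4571
Residual b − A·x = (2.2044, 0.8964, -0.0001); ∞-norm = 2.2044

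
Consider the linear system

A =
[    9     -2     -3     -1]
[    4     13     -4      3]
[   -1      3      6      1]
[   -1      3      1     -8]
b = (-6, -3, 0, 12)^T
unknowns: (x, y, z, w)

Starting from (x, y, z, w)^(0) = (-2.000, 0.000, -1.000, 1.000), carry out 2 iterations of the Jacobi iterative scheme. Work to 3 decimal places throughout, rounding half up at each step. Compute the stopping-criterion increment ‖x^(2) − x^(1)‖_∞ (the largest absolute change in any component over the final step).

Iteration 1:
  x = (-6 - (-2)·0.000 - (-3)·-1.000 - (-1)·1.000) / (9) = -0.889
  y = (-3 - (4)·-2.000 - (-4)·-1.000 - (3)·1.000) / (13) = -0.154
  z = (0 - (-1)·-2.000 - (3)·0.000 - (1)·1.000) / (6) = -0.500
  w = (12 - (-1)·-2.000 - (3)·0.000 - (1)·-1.000) / (-8) = -1.375
Iteration 2:
  x = (-6 - (-2)·-0.154 - (-3)·-0.500 - (-1)·-1.375) / (9) = -1.020
  y = (-3 - (4)·-0.889 - (-4)·-0.500 - (3)·-1.375) / (13) = 0.206
  z = (0 - (-1)·-0.889 - (3)·-0.154 - (1)·-1.375) / (6) = 0.158
  w = (12 - (-1)·-0.889 - (3)·-0.154 - (1)·-0.500) / (-8) = -1.509
Change: (-0.131, 0.360, 0.658, -0.134) → max |·| = 0.658

0.658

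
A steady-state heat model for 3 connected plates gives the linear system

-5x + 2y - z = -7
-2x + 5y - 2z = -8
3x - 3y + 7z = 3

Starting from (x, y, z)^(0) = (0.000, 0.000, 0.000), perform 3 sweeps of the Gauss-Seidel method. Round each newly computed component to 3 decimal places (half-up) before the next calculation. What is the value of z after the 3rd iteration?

-0.617

Iteration 1:
  x = (-7 - (2)·0.000 - (-1)·0.000) / (-5) = 1.400
  y = (-8 - (-2)·1.400 - (-2)·0.000) / (5) = -1.040
  z = (3 - (3)·1.400 - (-3)·-1.040) / (7) = -0.617
Iteration 2:
  x = (-7 - (2)·-1.040 - (-1)·-0.617) / (-5) = 1.107
  y = (-8 - (-2)·1.107 - (-2)·-0.617) / (5) = -1.404
  z = (3 - (3)·1.107 - (-3)·-1.404) / (7) = -0.648
Iteration 3:
  x = (-7 - (2)·-1.404 - (-1)·-0.648) / (-5) = 0.968
  y = (-8 - (-2)·0.968 - (-2)·-0.648) / (5) = -1.472
  z = (3 - (3)·0.968 - (-3)·-1.472) / (7) = -0.617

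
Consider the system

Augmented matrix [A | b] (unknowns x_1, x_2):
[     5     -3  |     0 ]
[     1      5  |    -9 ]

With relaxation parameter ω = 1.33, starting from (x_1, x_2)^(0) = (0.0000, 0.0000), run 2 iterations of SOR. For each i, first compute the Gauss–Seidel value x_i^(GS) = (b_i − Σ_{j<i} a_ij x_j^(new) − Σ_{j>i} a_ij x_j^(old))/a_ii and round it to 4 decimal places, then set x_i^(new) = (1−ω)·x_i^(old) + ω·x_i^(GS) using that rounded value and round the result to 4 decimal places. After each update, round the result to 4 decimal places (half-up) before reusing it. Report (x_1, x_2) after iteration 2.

(-1.9104, -1.0958)

Iteration 1:
  x_1: GS value = (0 - (-3)·0.0000) / (5) = 0.0000;  x_1 ← (1−ω)·0.0000 + ω·0.0000 = 0.0000
  x_2: GS value = (-9 - (1)·0.0000) / (5) = -1.8000;  x_2 ← (1−ω)·0.0000 + ω·-1.8000 = -2.3940
Iteration 2:
  x_1: GS value = (0 - (-3)·-2.3940) / (5) = -1.4364;  x_1 ← (1−ω)·0.0000 + ω·-1.4364 = -1.9104
  x_2: GS value = (-9 - (1)·-1.9104) / (5) = -1.4179;  x_2 ← (1−ω)·-2.3940 + ω·-1.4179 = -1.0958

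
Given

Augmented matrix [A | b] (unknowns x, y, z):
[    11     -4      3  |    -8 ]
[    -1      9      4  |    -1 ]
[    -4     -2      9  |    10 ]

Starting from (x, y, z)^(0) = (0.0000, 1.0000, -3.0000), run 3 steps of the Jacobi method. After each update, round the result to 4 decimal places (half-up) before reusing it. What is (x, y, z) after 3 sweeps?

(-1.3970, -0.8873, 0.6786)

Iteration 1:
  x = (-8 - (-4)·1.0000 - (3)·-3.0000) / (11) = 0.4545
  y = (-1 - (-1)·0.0000 - (4)·-3.0000) / (9) = 1.2222
  z = (10 - (-4)·0.0000 - (-2)·1.0000) / (9) = 1.3333
Iteration 2:
  x = (-8 - (-4)·1.2222 - (3)·1.3333) / (11) = -0.6465
  y = (-1 - (-1)·0.4545 - (4)·1.3333) / (9) = -0.6532
  z = (10 - (-4)·0.4545 - (-2)·1.2222) / (9) = 1.5847
Iteration 3:
  x = (-8 - (-4)·-0.6532 - (3)·1.5847) / (11) = -1.3970
  y = (-1 - (-1)·-0.6465 - (4)·1.5847) / (9) = -0.8873
  z = (10 - (-4)·-0.6465 - (-2)·-0.6532) / (9) = 0.6786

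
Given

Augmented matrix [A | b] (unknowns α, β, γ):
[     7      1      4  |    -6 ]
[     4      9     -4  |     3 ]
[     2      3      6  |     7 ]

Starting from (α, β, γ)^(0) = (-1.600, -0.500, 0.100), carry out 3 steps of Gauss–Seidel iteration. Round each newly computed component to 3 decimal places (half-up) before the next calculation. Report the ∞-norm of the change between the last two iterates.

Iteration 1:
  α = (-6 - (1)·-0.500 - (4)·0.100) / (7) = -0.843
  β = (3 - (4)·-0.843 - (-4)·0.100) / (9) = 0.752
  γ = (7 - (2)·-0.843 - (3)·0.752) / (6) = 1.072
Iteration 2:
  α = (-6 - (1)·0.752 - (4)·1.072) / (7) = -1.577
  β = (3 - (4)·-1.577 - (-4)·1.072) / (9) = 1.511
  γ = (7 - (2)·-1.577 - (3)·1.511) / (6) = 0.937
Iteration 3:
  α = (-6 - (1)·1.511 - (4)·0.937) / (7) = -1.608
  β = (3 - (4)·-1.608 - (-4)·0.937) / (9) = 1.464
  γ = (7 - (2)·-1.608 - (3)·1.464) / (6) = 0.971
Change: (-0.031, -0.047, 0.034) → max |·| = 0.047

0.047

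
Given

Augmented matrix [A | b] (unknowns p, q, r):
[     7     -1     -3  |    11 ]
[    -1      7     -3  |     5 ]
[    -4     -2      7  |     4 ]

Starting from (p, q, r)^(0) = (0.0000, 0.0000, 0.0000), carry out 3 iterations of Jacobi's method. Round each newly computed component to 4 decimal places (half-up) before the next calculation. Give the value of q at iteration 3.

Iteration 1:
  p = (11 - (-1)·0.0000 - (-3)·0.0000) / (7) = 1.5714
  q = (5 - (-1)·0.0000 - (-3)·0.0000) / (7) = 0.7143
  r = (4 - (-4)·0.0000 - (-2)·0.0000) / (7) = 0.5714
Iteration 2:
  p = (11 - (-1)·0.7143 - (-3)·0.5714) / (7) = 1.9184
  q = (5 - (-1)·1.5714 - (-3)·0.5714) / (7) = 1.1837
  r = (4 - (-4)·1.5714 - (-2)·0.7143) / (7) = 1.6735
Iteration 3:
  p = (11 - (-1)·1.1837 - (-3)·1.6735) / (7) = 2.4577
  q = (5 - (-1)·1.9184 - (-3)·1.6735) / (7) = 1.7056
  r = (4 - (-4)·1.9184 - (-2)·1.1837) / (7) = 2.0059

1.7056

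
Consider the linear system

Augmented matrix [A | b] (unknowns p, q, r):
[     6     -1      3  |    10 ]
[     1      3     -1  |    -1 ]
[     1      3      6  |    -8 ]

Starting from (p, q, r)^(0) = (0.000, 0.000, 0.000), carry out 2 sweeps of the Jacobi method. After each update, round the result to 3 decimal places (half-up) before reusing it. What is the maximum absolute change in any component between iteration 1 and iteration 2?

1.000

Iteration 1:
  p = (10 - (-1)·0.000 - (3)·0.000) / (6) = 1.667
  q = (-1 - (1)·0.000 - (-1)·0.000) / (3) = -0.333
  r = (-8 - (1)·0.000 - (3)·0.000) / (6) = -1.333
Iteration 2:
  p = (10 - (-1)·-0.333 - (3)·-1.333) / (6) = 2.278
  q = (-1 - (1)·1.667 - (-1)·-1.333) / (3) = -1.333
  r = (-8 - (1)·1.667 - (3)·-0.333) / (6) = -1.445
Change: (0.611, -1.000, -0.112) → max |·| = 1.000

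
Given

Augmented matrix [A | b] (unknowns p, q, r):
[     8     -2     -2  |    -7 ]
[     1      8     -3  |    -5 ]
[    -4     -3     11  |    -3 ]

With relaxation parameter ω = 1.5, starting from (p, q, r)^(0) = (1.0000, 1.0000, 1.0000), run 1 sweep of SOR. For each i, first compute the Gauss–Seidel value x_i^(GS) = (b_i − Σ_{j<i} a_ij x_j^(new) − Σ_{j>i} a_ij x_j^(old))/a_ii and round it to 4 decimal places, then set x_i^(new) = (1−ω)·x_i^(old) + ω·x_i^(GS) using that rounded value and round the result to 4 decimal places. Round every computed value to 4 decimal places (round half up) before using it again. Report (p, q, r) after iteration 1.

Iteration 1:
  p: GS value = (-7 - (-2)·1.0000 - (-2)·1.0000) / (8) = -0.3750;  p ← (1−ω)·1.0000 + ω·-0.3750 = -1.0625
  q: GS value = (-5 - (1)·-1.0625 - (-3)·1.0000) / (8) = -0.1172;  q ← (1−ω)·1.0000 + ω·-0.1172 = -0.6758
  r: GS value = (-3 - (-4)·-1.0625 - (-3)·-0.6758) / (11) = -0.8434;  r ← (1−ω)·1.0000 + ω·-0.8434 = -1.7651

(-1.0625, -0.6758, -1.7651)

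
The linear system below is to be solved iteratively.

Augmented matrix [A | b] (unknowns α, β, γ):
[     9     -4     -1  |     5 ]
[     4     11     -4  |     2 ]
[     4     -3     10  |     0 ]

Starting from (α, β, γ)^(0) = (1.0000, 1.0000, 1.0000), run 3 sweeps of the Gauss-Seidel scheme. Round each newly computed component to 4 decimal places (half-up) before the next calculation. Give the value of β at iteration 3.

-0.0832

Iteration 1:
  α = (5 - (-4)·1.0000 - (-1)·1.0000) / (9) = 1.1111
  β = (2 - (4)·1.1111 - (-4)·1.0000) / (11) = 0.1414
  γ = (0 - (4)·1.1111 - (-3)·0.1414) / (10) = -0.4020
Iteration 2:
  α = (5 - (-4)·0.1414 - (-1)·-0.4020) / (9) = 0.5737
  β = (2 - (4)·0.5737 - (-4)·-0.4020) / (11) = -0.1730
  γ = (0 - (4)·0.5737 - (-3)·-0.1730) / (10) = -0.2814
Iteration 3:
  α = (5 - (-4)·-0.1730 - (-1)·-0.2814) / (9) = 0.4474
  β = (2 - (4)·0.4474 - (-4)·-0.2814) / (11) = -0.0832
  γ = (0 - (4)·0.4474 - (-3)·-0.0832) / (10) = -0.2039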